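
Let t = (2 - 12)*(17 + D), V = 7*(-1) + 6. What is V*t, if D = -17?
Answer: 0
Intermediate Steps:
V = -1 (V = -7 + 6 = -1)
t = 0 (t = (2 - 12)*(17 - 17) = -10*0 = 0)
V*t = -1*0 = 0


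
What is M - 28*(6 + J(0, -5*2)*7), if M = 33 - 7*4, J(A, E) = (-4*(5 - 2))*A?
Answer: -163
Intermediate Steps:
J(A, E) = -12*A (J(A, E) = (-4*3)*A = -12*A)
M = 5 (M = 33 - 28 = 5)
M - 28*(6 + J(0, -5*2)*7) = 5 - 28*(6 - 12*0*7) = 5 - 28*(6 + 0*7) = 5 - 28*(6 + 0) = 5 - 28*6 = 5 - 168 = -163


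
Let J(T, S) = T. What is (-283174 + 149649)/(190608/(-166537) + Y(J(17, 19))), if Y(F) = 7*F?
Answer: -4447370585/3925459 ≈ -1133.0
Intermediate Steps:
(-283174 + 149649)/(190608/(-166537) + Y(J(17, 19))) = (-283174 + 149649)/(190608/(-166537) + 7*17) = -133525/(190608*(-1/166537) + 119) = -133525/(-190608/166537 + 119) = -133525/19627295/166537 = -133525*166537/19627295 = -4447370585/3925459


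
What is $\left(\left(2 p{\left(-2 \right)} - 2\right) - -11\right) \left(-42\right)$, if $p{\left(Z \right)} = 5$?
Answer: $-798$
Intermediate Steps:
$\left(\left(2 p{\left(-2 \right)} - 2\right) - -11\right) \left(-42\right) = \left(\left(2 \cdot 5 - 2\right) - -11\right) \left(-42\right) = \left(\left(10 - 2\right) + \left(-2 + 13\right)\right) \left(-42\right) = \left(8 + 11\right) \left(-42\right) = 19 \left(-42\right) = -798$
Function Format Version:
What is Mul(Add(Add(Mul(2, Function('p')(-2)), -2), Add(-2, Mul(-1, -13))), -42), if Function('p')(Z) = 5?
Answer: -798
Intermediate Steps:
Mul(Add(Add(Mul(2, Function('p')(-2)), -2), Add(-2, Mul(-1, -13))), -42) = Mul(Add(Add(Mul(2, 5), -2), Add(-2, Mul(-1, -13))), -42) = Mul(Add(Add(10, -2), Add(-2, 13)), -42) = Mul(Add(8, 11), -42) = Mul(19, -42) = -798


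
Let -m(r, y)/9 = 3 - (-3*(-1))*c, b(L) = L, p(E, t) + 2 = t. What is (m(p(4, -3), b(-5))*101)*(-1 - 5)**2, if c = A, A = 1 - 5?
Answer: -490860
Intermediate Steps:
p(E, t) = -2 + t
A = -4
c = -4
m(r, y) = -135 (m(r, y) = -9*(3 - (-3*(-1))*(-4)) = -9*(3 - 3*(-4)) = -9*(3 - 1*(-12)) = -9*(3 + 12) = -9*15 = -135)
(m(p(4, -3), b(-5))*101)*(-1 - 5)**2 = (-135*101)*(-1 - 5)**2 = -13635*(-6)**2 = -13635*36 = -490860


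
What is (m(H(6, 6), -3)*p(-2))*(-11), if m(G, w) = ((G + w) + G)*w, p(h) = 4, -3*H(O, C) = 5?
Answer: -836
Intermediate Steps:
H(O, C) = -5/3 (H(O, C) = -⅓*5 = -5/3)
m(G, w) = w*(w + 2*G) (m(G, w) = (w + 2*G)*w = w*(w + 2*G))
(m(H(6, 6), -3)*p(-2))*(-11) = (-3*(-3 + 2*(-5/3))*4)*(-11) = (-3*(-3 - 10/3)*4)*(-11) = (-3*(-19/3)*4)*(-11) = (19*4)*(-11) = 76*(-11) = -836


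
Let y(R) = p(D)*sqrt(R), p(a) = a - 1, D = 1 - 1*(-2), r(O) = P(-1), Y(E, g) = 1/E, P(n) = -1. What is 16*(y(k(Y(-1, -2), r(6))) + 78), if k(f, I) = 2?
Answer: 1248 + 32*sqrt(2) ≈ 1293.3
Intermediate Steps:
r(O) = -1
D = 3 (D = 1 + 2 = 3)
p(a) = -1 + a
y(R) = 2*sqrt(R) (y(R) = (-1 + 3)*sqrt(R) = 2*sqrt(R))
16*(y(k(Y(-1, -2), r(6))) + 78) = 16*(2*sqrt(2) + 78) = 16*(78 + 2*sqrt(2)) = 1248 + 32*sqrt(2)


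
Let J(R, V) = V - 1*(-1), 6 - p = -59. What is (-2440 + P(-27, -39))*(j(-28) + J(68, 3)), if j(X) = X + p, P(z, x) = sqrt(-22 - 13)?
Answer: -100040 + 41*I*sqrt(35) ≈ -1.0004e+5 + 242.56*I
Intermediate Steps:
p = 65 (p = 6 - 1*(-59) = 6 + 59 = 65)
P(z, x) = I*sqrt(35) (P(z, x) = sqrt(-35) = I*sqrt(35))
J(R, V) = 1 + V (J(R, V) = V + 1 = 1 + V)
j(X) = 65 + X (j(X) = X + 65 = 65 + X)
(-2440 + P(-27, -39))*(j(-28) + J(68, 3)) = (-2440 + I*sqrt(35))*((65 - 28) + (1 + 3)) = (-2440 + I*sqrt(35))*(37 + 4) = (-2440 + I*sqrt(35))*41 = -100040 + 41*I*sqrt(35)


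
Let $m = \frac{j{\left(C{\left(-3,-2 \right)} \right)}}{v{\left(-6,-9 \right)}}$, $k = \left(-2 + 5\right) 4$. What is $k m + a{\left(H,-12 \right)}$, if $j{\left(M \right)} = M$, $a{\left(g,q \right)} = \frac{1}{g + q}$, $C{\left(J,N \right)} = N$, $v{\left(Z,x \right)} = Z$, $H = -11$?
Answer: $\frac{91}{23} \approx 3.9565$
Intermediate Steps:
$k = 12$ ($k = 3 \cdot 4 = 12$)
$m = \frac{1}{3}$ ($m = - \frac{2}{-6} = \left(-2\right) \left(- \frac{1}{6}\right) = \frac{1}{3} \approx 0.33333$)
$k m + a{\left(H,-12 \right)} = 12 \cdot \frac{1}{3} + \frac{1}{-11 - 12} = 4 + \frac{1}{-23} = 4 - \frac{1}{23} = \frac{91}{23}$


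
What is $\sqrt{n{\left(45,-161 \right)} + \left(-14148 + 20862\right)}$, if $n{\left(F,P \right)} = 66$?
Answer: $2 \sqrt{1695} \approx 82.341$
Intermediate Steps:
$\sqrt{n{\left(45,-161 \right)} + \left(-14148 + 20862\right)} = \sqrt{66 + \left(-14148 + 20862\right)} = \sqrt{66 + 6714} = \sqrt{6780} = 2 \sqrt{1695}$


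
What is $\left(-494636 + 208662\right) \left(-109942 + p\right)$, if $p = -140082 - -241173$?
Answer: $2531155874$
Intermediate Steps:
$p = 101091$ ($p = -140082 + 241173 = 101091$)
$\left(-494636 + 208662\right) \left(-109942 + p\right) = \left(-494636 + 208662\right) \left(-109942 + 101091\right) = \left(-285974\right) \left(-8851\right) = 2531155874$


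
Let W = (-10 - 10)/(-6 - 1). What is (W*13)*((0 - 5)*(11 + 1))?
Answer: -15600/7 ≈ -2228.6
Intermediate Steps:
W = 20/7 (W = -20/(-7) = -20*(-⅐) = 20/7 ≈ 2.8571)
(W*13)*((0 - 5)*(11 + 1)) = ((20/7)*13)*((0 - 5)*(11 + 1)) = 260*(-5*12)/7 = (260/7)*(-60) = -15600/7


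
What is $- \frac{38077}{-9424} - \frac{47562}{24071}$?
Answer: $\frac{468327179}{226845104} \approx 2.0645$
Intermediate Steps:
$- \frac{38077}{-9424} - \frac{47562}{24071} = \left(-38077\right) \left(- \frac{1}{9424}\right) - \frac{47562}{24071} = \frac{38077}{9424} - \frac{47562}{24071} = \frac{468327179}{226845104}$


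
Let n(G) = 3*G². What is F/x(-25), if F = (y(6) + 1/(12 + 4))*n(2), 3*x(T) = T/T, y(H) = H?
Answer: 873/4 ≈ 218.25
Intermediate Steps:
x(T) = ⅓ (x(T) = (T/T)/3 = (⅓)*1 = ⅓)
F = 291/4 (F = (6 + 1/(12 + 4))*(3*2²) = (6 + 1/16)*(3*4) = (6 + 1/16)*12 = (97/16)*12 = 291/4 ≈ 72.750)
F/x(-25) = 291/(4*(⅓)) = (291/4)*3 = 873/4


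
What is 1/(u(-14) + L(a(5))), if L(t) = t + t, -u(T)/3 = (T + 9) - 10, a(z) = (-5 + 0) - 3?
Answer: 1/29 ≈ 0.034483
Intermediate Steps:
a(z) = -8 (a(z) = -5 - 3 = -8)
u(T) = 3 - 3*T (u(T) = -3*((T + 9) - 10) = -3*((9 + T) - 10) = -3*(-1 + T) = 3 - 3*T)
L(t) = 2*t
1/(u(-14) + L(a(5))) = 1/((3 - 3*(-14)) + 2*(-8)) = 1/((3 + 42) - 16) = 1/(45 - 16) = 1/29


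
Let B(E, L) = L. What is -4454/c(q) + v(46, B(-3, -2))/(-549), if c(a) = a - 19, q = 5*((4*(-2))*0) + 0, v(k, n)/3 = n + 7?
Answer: 814987/3477 ≈ 234.39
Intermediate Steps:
v(k, n) = 21 + 3*n (v(k, n) = 3*(n + 7) = 3*(7 + n) = 21 + 3*n)
q = 0 (q = 5*(-8*0) + 0 = 5*0 + 0 = 0 + 0 = 0)
c(a) = -19 + a
-4454/c(q) + v(46, B(-3, -2))/(-549) = -4454/(-19 + 0) + (21 + 3*(-2))/(-549) = -4454/(-19) + (21 - 6)*(-1/549) = -4454*(-1/19) + 15*(-1/549) = 4454/19 - 5/183 = 814987/3477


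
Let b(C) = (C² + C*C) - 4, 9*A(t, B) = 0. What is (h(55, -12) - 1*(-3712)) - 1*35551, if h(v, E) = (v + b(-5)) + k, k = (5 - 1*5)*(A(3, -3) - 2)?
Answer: -31738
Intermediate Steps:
A(t, B) = 0 (A(t, B) = (⅑)*0 = 0)
b(C) = -4 + 2*C² (b(C) = (C² + C²) - 4 = 2*C² - 4 = -4 + 2*C²)
k = 0 (k = (5 - 1*5)*(0 - 2) = (5 - 5)*(-2) = 0*(-2) = 0)
h(v, E) = 46 + v (h(v, E) = (v + (-4 + 2*(-5)²)) + 0 = (v + (-4 + 2*25)) + 0 = (v + (-4 + 50)) + 0 = (v + 46) + 0 = (46 + v) + 0 = 46 + v)
(h(55, -12) - 1*(-3712)) - 1*35551 = ((46 + 55) - 1*(-3712)) - 1*35551 = (101 + 3712) - 35551 = 3813 - 35551 = -31738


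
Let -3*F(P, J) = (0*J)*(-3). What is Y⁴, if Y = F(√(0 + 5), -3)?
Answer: 0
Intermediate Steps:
F(P, J) = 0 (F(P, J) = -0*J*(-3)/3 = -0*(-3) = -⅓*0 = 0)
Y = 0
Y⁴ = 0⁴ = 0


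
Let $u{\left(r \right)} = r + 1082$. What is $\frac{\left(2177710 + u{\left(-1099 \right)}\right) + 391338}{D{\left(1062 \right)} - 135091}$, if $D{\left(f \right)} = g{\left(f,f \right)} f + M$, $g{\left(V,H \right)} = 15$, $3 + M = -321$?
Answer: $- \frac{111697}{5195} \approx -21.501$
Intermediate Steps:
$u{\left(r \right)} = 1082 + r$
$M = -324$ ($M = -3 - 321 = -324$)
$D{\left(f \right)} = -324 + 15 f$ ($D{\left(f \right)} = 15 f - 324 = -324 + 15 f$)
$\frac{\left(2177710 + u{\left(-1099 \right)}\right) + 391338}{D{\left(1062 \right)} - 135091} = \frac{\left(2177710 + \left(1082 - 1099\right)\right) + 391338}{\left(-324 + 15 \cdot 1062\right) - 135091} = \frac{\left(2177710 - 17\right) + 391338}{\left(-324 + 15930\right) - 135091} = \frac{2177693 + 391338}{15606 - 135091} = \frac{2569031}{-119485} = 2569031 \left(- \frac{1}{119485}\right) = - \frac{111697}{5195}$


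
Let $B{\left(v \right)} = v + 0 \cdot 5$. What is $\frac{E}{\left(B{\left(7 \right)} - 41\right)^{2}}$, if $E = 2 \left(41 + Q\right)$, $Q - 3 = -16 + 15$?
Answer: $\frac{43}{578} \approx 0.074394$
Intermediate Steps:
$Q = 2$ ($Q = 3 + \left(-16 + 15\right) = 3 - 1 = 2$)
$B{\left(v \right)} = v$ ($B{\left(v \right)} = v + 0 = v$)
$E = 86$ ($E = 2 \left(41 + 2\right) = 2 \cdot 43 = 86$)
$\frac{E}{\left(B{\left(7 \right)} - 41\right)^{2}} = \frac{86}{\left(7 - 41\right)^{2}} = \frac{86}{\left(-34\right)^{2}} = \frac{86}{1156} = 86 \cdot \frac{1}{1156} = \frac{43}{578}$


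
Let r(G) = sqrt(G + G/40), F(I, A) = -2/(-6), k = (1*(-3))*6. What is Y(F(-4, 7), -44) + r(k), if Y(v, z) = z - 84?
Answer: -128 + 3*I*sqrt(205)/10 ≈ -128.0 + 4.2953*I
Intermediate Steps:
k = -18 (k = -3*6 = -18)
F(I, A) = 1/3 (F(I, A) = -2*(-1/6) = 1/3)
Y(v, z) = -84 + z
r(G) = sqrt(410)*sqrt(G)/20 (r(G) = sqrt(G + G*(1/40)) = sqrt(G + G/40) = sqrt(41*G/40) = sqrt(410)*sqrt(G)/20)
Y(F(-4, 7), -44) + r(k) = (-84 - 44) + sqrt(410)*sqrt(-18)/20 = -128 + sqrt(410)*(3*I*sqrt(2))/20 = -128 + 3*I*sqrt(205)/10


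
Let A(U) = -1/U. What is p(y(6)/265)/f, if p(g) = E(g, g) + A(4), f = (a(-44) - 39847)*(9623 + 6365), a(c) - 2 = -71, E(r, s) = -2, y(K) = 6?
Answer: 9/2552708032 ≈ 3.5257e-9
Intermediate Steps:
a(c) = -69 (a(c) = 2 - 71 = -69)
f = -638177008 (f = (-69 - 39847)*(9623 + 6365) = -39916*15988 = -638177008)
p(g) = -9/4 (p(g) = -2 - 1/4 = -2 - 1*¼ = -2 - ¼ = -9/4)
p(y(6)/265)/f = -9/4/(-638177008) = -9/4*(-1/638177008) = 9/2552708032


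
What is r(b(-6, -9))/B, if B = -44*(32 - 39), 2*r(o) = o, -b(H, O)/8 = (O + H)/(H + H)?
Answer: -5/308 ≈ -0.016234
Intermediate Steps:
b(H, O) = -4*(H + O)/H (b(H, O) = -8*(O + H)/(H + H) = -8*(H + O)/(2*H) = -8*(H + O)*1/(2*H) = -4*(H + O)/H)
r(o) = o/2
B = 308 (B = -44*(-7) = 308)
r(b(-6, -9))/B = ((-4 - 4*(-9)/(-6))/2)/308 = ((-4 - 4*(-9)*(-⅙))/2)*(1/308) = ((-4 - 6)/2)*(1/308) = ((½)*(-10))*(1/308) = -5*1/308 = -5/308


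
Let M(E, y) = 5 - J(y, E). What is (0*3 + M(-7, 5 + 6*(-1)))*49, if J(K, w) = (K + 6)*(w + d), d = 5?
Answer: 735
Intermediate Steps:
J(K, w) = (5 + w)*(6 + K) (J(K, w) = (K + 6)*(w + 5) = (6 + K)*(5 + w) = (5 + w)*(6 + K))
M(E, y) = -25 - 6*E - 5*y - E*y (M(E, y) = 5 - (30 + 5*y + 6*E + y*E) = 5 - (30 + 5*y + 6*E + E*y) = 5 + (-30 - 6*E - 5*y - E*y) = -25 - 6*E - 5*y - E*y)
(0*3 + M(-7, 5 + 6*(-1)))*49 = (0*3 + (-25 - 6*(-7) - 5*(5 + 6*(-1)) - 1*(-7)*(5 + 6*(-1))))*49 = (0 + (-25 + 42 - 5*(5 - 6) - 1*(-7)*(5 - 6)))*49 = (0 + (-25 + 42 - 5*(-1) - 1*(-7)*(-1)))*49 = (0 + (-25 + 42 + 5 - 7))*49 = (0 + 15)*49 = 15*49 = 735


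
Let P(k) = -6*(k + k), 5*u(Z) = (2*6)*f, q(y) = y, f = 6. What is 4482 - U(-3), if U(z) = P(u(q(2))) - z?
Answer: 23259/5 ≈ 4651.8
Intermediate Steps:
u(Z) = 72/5 (u(Z) = ((2*6)*6)/5 = (12*6)/5 = (⅕)*72 = 72/5)
P(k) = -12*k
U(z) = -864/5 - z (U(z) = -12*72/5 - z = -864/5 - z)
4482 - U(-3) = 4482 - (-864/5 - 1*(-3)) = 4482 - (-864/5 + 3) = 4482 - 1*(-849/5) = 4482 + 849/5 = 23259/5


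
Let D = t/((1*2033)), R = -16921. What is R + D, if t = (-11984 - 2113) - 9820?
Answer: -34424310/2033 ≈ -16933.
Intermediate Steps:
t = -23917 (t = -14097 - 9820 = -23917)
D = -23917/2033 (D = -23917/(1*2033) = -23917/2033 ≈ -11.764)
R + D = -16921 - 23917/2033 = -34424310/2033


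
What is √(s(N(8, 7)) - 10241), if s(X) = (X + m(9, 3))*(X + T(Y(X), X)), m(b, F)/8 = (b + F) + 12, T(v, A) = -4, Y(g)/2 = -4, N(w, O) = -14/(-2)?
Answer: 2*I*√2411 ≈ 98.204*I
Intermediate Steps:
N(w, O) = 7 (N(w, O) = -14*(-½) = 7)
Y(g) = -8 (Y(g) = 2*(-4) = -8)
m(b, F) = 96 + 8*F + 8*b (m(b, F) = 8*((b + F) + 12) = 8*((F + b) + 12) = 8*(12 + F + b) = 96 + 8*F + 8*b)
s(X) = (-4 + X)*(192 + X) (s(X) = (X + (96 + 8*3 + 8*9))*(X - 4) = (X + (96 + 24 + 72))*(-4 + X) = (X + 192)*(-4 + X) = (192 + X)*(-4 + X) = (-4 + X)*(192 + X))
√(s(N(8, 7)) - 10241) = √((-768 + 7² + 188*7) - 10241) = √((-768 + 49 + 1316) - 10241) = √(597 - 10241) = √(-9644) = 2*I*√2411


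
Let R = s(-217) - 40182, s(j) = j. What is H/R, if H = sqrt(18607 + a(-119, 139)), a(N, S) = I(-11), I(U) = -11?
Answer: -2*sqrt(4649)/40399 ≈ -0.0033755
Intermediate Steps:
a(N, S) = -11
H = 2*sqrt(4649) (H = sqrt(18607 - 11) = sqrt(18596) = 2*sqrt(4649) ≈ 136.37)
R = -40399 (R = -217 - 40182 = -40399)
H/R = (2*sqrt(4649))/(-40399) = (2*sqrt(4649))*(-1/40399) = -2*sqrt(4649)/40399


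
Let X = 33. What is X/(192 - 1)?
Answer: 33/191 ≈ 0.17277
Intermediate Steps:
X/(192 - 1) = 33/(192 - 1) = 33/191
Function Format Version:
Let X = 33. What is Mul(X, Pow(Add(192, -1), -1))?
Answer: Rational(33, 191) ≈ 0.17277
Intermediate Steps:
Mul(X, Pow(Add(192, -1), -1)) = Mul(33, Pow(Add(192, -1), -1)) = Mul(33, Pow(191, -1)) = Mul(33, Rational(1, 191)) = Rational(33, 191)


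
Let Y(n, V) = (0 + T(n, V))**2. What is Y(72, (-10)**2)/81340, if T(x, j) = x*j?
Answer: 2592000/4067 ≈ 637.33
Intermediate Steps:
T(x, j) = j*x
Y(n, V) = V**2*n**2 (Y(n, V) = (0 + V*n)**2 = (V*n)**2 = V**2*n**2)
Y(72, (-10)**2)/81340 = (((-10)**2)**2*72**2)/81340 = (100**2*5184)*(1/81340) = (10000*5184)*(1/81340) = 51840000*(1/81340) = 2592000/4067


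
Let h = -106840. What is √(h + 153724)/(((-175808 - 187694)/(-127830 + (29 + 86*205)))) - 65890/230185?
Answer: -13178/46037 + 110171*√11721/181751 ≈ 65.339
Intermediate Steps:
√(h + 153724)/(((-175808 - 187694)/(-127830 + (29 + 86*205)))) - 65890/230185 = √(-106840 + 153724)/(((-175808 - 187694)/(-127830 + (29 + 86*205)))) - 65890/230185 = √46884/((-363502/(-127830 + (29 + 17630)))) - 65890*1/230185 = (2*√11721)/((-363502/(-127830 + 17659))) - 13178/46037 = (2*√11721)/((-363502/(-110171))) - 13178/46037 = (2*√11721)/((-363502*(-1/110171))) - 13178/46037 = (2*√11721)/(363502/110171) - 13178/46037 = (2*√11721)*(110171/363502) - 13178/46037 = 110171*√11721/181751 - 13178/46037 = -13178/46037 + 110171*√11721/181751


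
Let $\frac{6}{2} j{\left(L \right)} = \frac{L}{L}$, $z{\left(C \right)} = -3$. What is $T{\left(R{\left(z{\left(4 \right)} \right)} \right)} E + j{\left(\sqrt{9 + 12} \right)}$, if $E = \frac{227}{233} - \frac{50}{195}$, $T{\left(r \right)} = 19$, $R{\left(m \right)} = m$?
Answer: $\frac{42322}{3029} \approx 13.972$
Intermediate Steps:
$E = \frac{6523}{9087}$ ($E = 227 \cdot \frac{1}{233} - \frac{10}{39} = \frac{227}{233} - \frac{10}{39} = \frac{6523}{9087} \approx 0.71784$)
$j{\left(L \right)} = \frac{1}{3}$ ($j{\left(L \right)} = \frac{L \frac{1}{L}}{3} = \frac{1}{3} \cdot 1 = \frac{1}{3}$)
$T{\left(R{\left(z{\left(4 \right)} \right)} \right)} E + j{\left(\sqrt{9 + 12} \right)} = 19 \cdot \frac{6523}{9087} + \frac{1}{3} = \frac{123937}{9087} + \frac{1}{3} = \frac{42322}{3029}$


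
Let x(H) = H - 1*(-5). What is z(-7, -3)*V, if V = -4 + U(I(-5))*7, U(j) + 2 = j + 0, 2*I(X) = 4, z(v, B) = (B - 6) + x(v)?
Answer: 44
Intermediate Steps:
x(H) = 5 + H (x(H) = H + 5 = 5 + H)
z(v, B) = -1 + B + v (z(v, B) = (B - 6) + (5 + v) = (-6 + B) + (5 + v) = -1 + B + v)
I(X) = 2 (I(X) = (½)*4 = 2)
U(j) = -2 + j (U(j) = -2 + (j + 0) = -2 + j)
V = -4 (V = -4 + (-2 + 2)*7 = -4 + 0*7 = -4 + 0 = -4)
z(-7, -3)*V = (-1 - 3 - 7)*(-4) = -11*(-4) = 44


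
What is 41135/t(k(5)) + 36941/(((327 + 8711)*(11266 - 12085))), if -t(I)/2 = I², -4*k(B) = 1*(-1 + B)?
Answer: -76121590588/3701061 ≈ -20568.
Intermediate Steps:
k(B) = ¼ - B/4 (k(B) = -(-1 + B)/4 = ¼ - B/4)
t(I) = -2*I²
41135/t(k(5)) + 36941/(((327 + 8711)*(11266 - 12085))) = 41135/((-2*(¼ - ¼*5)²)) + 36941/(((327 + 8711)*(11266 - 12085))) = 41135/((-2*(¼ - 5/4)²)) + 36941/((9038*(-819))) = 41135/((-2*(-1)²)) + 36941/(-7402122) = 41135/((-2*1)) + 36941*(-1/7402122) = 41135/(-2) - 36941/7402122 = 41135*(-½) - 36941/7402122 = -41135/2 - 36941/7402122 = -76121590588/3701061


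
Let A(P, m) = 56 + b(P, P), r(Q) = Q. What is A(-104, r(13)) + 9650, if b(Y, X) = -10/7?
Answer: 67932/7 ≈ 9704.6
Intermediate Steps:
b(Y, X) = -10/7 (b(Y, X) = -10*1/7 = -10/7)
A(P, m) = 382/7 (A(P, m) = 56 - 10/7 = 382/7)
A(-104, r(13)) + 9650 = 382/7 + 9650 = 67932/7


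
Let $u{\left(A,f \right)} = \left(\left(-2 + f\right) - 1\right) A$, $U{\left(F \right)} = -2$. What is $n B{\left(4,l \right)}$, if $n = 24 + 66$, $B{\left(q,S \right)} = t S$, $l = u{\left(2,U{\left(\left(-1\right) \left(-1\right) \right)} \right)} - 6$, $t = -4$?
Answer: $5760$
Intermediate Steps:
$u{\left(A,f \right)} = A \left(-3 + f\right)$ ($u{\left(A,f \right)} = \left(-3 + f\right) A = A \left(-3 + f\right)$)
$l = -16$ ($l = 2 \left(-3 - 2\right) - 6 = 2 \left(-5\right) - 6 = -10 - 6 = -16$)
$B{\left(q,S \right)} = - 4 S$
$n = 90$
$n B{\left(4,l \right)} = 90 \left(\left(-4\right) \left(-16\right)\right) = 90 \cdot 64 = 5760$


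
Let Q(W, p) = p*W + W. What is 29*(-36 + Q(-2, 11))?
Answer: -1740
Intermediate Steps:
Q(W, p) = W + W*p (Q(W, p) = W*p + W = W + W*p)
29*(-36 + Q(-2, 11)) = 29*(-36 - 2*(1 + 11)) = 29*(-36 - 2*12) = 29*(-36 - 24) = 29*(-60) = -1740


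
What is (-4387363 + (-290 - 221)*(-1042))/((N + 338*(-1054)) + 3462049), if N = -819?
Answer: -3854901/3104978 ≈ -1.2415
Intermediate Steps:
(-4387363 + (-290 - 221)*(-1042))/((N + 338*(-1054)) + 3462049) = (-4387363 + (-290 - 221)*(-1042))/((-819 + 338*(-1054)) + 3462049) = (-4387363 - 511*(-1042))/((-819 - 356252) + 3462049) = (-4387363 + 532462)/(-357071 + 3462049) = -3854901/3104978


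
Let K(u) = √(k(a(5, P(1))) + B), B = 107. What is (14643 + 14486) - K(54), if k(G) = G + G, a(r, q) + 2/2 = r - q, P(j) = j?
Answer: 29129 - √113 ≈ 29118.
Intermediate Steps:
a(r, q) = -1 + r - q (a(r, q) = -1 + (r - q) = -1 + r - q)
k(G) = 2*G
K(u) = √113 (K(u) = √(2*(-1 + 5 - 1*1) + 107) = √(2*(-1 + 5 - 1) + 107) = √(2*3 + 107) = √(6 + 107) = √113)
(14643 + 14486) - K(54) = (14643 + 14486) - √113 = 29129 - √113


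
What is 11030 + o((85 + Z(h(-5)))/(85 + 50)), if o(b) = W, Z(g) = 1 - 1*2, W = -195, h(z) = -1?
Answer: 10835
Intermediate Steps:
Z(g) = -1 (Z(g) = 1 - 2 = -1)
o(b) = -195
11030 + o((85 + Z(h(-5)))/(85 + 50)) = 11030 - 195 = 10835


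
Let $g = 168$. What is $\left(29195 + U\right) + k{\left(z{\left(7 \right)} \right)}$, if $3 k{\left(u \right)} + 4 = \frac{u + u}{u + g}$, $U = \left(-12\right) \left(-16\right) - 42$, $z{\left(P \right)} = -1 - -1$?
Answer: $\frac{88031}{3} \approx 29344.0$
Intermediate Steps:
$z{\left(P \right)} = 0$ ($z{\left(P \right)} = -1 + 1 = 0$)
$U = 150$ ($U = 192 - 42 = 150$)
$k{\left(u \right)} = - \frac{4}{3} + \frac{2 u}{3 \left(168 + u\right)}$ ($k{\left(u \right)} = - \frac{4}{3} + \frac{\left(u + u\right) \frac{1}{u + 168}}{3} = - \frac{4}{3} + \frac{2 u \frac{1}{168 + u}}{3} = - \frac{4}{3} + \frac{2 u}{3 \left(168 + u\right)}$)
$\left(29195 + U\right) + k{\left(z{\left(7 \right)} \right)} = \left(29195 + 150\right) + \frac{2 \left(-336 - 0\right)}{3 \left(168 + 0\right)} = 29345 + \frac{2 \left(-336 + 0\right)}{3 \cdot 168} = 29345 + \frac{2}{3} \cdot \frac{1}{168} \left(-336\right) = 29345 - \frac{4}{3} = \frac{88031}{3}$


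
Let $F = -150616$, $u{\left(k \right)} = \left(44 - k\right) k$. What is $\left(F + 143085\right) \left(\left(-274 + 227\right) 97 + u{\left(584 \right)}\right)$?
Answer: $2409309989$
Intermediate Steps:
$u{\left(k \right)} = k \left(44 - k\right)$
$\left(F + 143085\right) \left(\left(-274 + 227\right) 97 + u{\left(584 \right)}\right) = \left(-150616 + 143085\right) \left(\left(-274 + 227\right) 97 + 584 \left(44 - 584\right)\right) = - 7531 \left(\left(-47\right) 97 + 584 \left(44 - 584\right)\right) = - 7531 \left(-4559 + 584 \left(-540\right)\right) = - 7531 \left(-4559 - 315360\right) = \left(-7531\right) \left(-319919\right) = 2409309989$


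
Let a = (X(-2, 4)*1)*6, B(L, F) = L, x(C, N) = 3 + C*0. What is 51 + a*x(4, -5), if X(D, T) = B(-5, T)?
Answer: -39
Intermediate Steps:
x(C, N) = 3 (x(C, N) = 3 + 0 = 3)
X(D, T) = -5
a = -30 (a = -5*1*6 = -5*6 = -30)
51 + a*x(4, -5) = 51 - 30*3 = 51 - 90 = -39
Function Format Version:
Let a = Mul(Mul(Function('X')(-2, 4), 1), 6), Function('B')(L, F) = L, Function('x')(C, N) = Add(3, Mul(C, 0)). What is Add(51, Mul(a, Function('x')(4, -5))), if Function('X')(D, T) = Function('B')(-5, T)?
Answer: -39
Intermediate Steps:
Function('x')(C, N) = 3 (Function('x')(C, N) = Add(3, 0) = 3)
Function('X')(D, T) = -5
a = -30 (a = Mul(Mul(-5, 1), 6) = Mul(-5, 6) = -30)
Add(51, Mul(a, Function('x')(4, -5))) = Add(51, Mul(-30, 3)) = Add(51, -90) = -39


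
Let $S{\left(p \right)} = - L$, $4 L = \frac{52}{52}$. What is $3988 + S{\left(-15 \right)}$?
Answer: $\frac{15951}{4} \approx 3987.8$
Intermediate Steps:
$L = \frac{1}{4}$ ($L = \frac{52 \cdot \frac{1}{52}}{4} = \frac{1}{4} \cdot 1 = \frac{1}{4} \approx 0.25$)
$S{\left(p \right)} = - \frac{1}{4}$ ($S{\left(p \right)} = \left(-1\right) \frac{1}{4} = - \frac{1}{4}$)
$3988 + S{\left(-15 \right)} = 3988 - \frac{1}{4} = \frac{15951}{4}$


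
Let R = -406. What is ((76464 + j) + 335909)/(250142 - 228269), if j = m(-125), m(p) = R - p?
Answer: 137364/7291 ≈ 18.840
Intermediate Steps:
m(p) = -406 - p
j = -281 (j = -406 - 1*(-125) = -406 + 125 = -281)
((76464 + j) + 335909)/(250142 - 228269) = ((76464 - 281) + 335909)/(250142 - 228269) = (76183 + 335909)/21873 = 412092*(1/21873) = 137364/7291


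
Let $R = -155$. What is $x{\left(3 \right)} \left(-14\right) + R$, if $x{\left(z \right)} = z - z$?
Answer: $-155$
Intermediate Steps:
$x{\left(z \right)} = 0$
$x{\left(3 \right)} \left(-14\right) + R = 0 \left(-14\right) - 155 = 0 - 155 = -155$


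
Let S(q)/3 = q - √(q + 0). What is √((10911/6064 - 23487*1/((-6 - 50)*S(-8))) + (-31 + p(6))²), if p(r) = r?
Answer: √2653*√((103458317 + 26606377*I*√2)/(4 + I*√2))/10612 ≈ 24.724 + 0.11107*I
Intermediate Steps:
S(q) = -3*√q + 3*q (S(q) = 3*(q - √(q + 0)) = 3*(q - √q) = -3*√q + 3*q)
√((10911/6064 - 23487*1/((-6 - 50)*S(-8))) + (-31 + p(6))²) = √((10911/6064 - 23487*1/((-6 - 50)*(-6*I*√2 + 3*(-8)))) + (-31 + 6)²) = √((10911*(1/6064) - 23487*(-1/(56*(-6*I*√2 - 24)))) + (-25)²) = √((10911/6064 - 23487*(-1/(56*(-6*I*√2 - 24)))) + 625) = √((10911/6064 - 23487*(-1/(56*(-24 - 6*I*√2)))) + 625) = √((10911/6064 - 23487/(1344 + 336*I*√2)) + 625) = √(3800911/6064 - 23487/(1344 + 336*I*√2))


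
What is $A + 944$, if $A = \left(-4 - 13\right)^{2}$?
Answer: $1233$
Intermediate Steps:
$A = 289$ ($A = \left(-17\right)^{2} = 289$)
$A + 944 = 289 + 944 = 1233$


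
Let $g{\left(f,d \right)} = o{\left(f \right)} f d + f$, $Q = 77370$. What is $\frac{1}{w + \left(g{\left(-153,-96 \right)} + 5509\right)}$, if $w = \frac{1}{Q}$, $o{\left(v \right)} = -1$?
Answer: $- \frac{77370}{722016839} \approx -0.00010716$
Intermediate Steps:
$w = \frac{1}{77370} \approx 1.2925 \cdot 10^{-5}$
$g{\left(f,d \right)} = f - d f$ ($g{\left(f,d \right)} = - f d + f = - d f + f = f - d f$)
$\frac{1}{w + \left(g{\left(-153,-96 \right)} + 5509\right)} = \frac{1}{\frac{1}{77370} + \left(- 153 \left(1 - -96\right) + 5509\right)} = \frac{1}{\frac{1}{77370} + \left(- 153 \left(1 + 96\right) + 5509\right)} = \frac{1}{\frac{1}{77370} + \left(\left(-153\right) 97 + 5509\right)} = \frac{1}{\frac{1}{77370} + \left(-14841 + 5509\right)} = \frac{1}{\frac{1}{77370} - 9332} = \frac{1}{- \frac{722016839}{77370}} = - \frac{77370}{722016839}$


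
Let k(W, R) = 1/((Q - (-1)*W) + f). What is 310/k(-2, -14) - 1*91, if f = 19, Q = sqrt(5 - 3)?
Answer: 5179 + 310*sqrt(2) ≈ 5617.4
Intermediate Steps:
Q = sqrt(2) ≈ 1.4142
k(W, R) = 1/(19 + W + sqrt(2)) (k(W, R) = 1/((sqrt(2) - (-1)*W) + 19) = 1/((sqrt(2) + W) + 19) = 1/((W + sqrt(2)) + 19) = 1/(19 + W + sqrt(2)))
310/k(-2, -14) - 1*91 = 310/(1/(19 - 2 + sqrt(2))) - 1*91 = 310/(1/(17 + sqrt(2))) - 91 = 310*(17 + sqrt(2)) - 91 = (5270 + 310*sqrt(2)) - 91 = 5179 + 310*sqrt(2)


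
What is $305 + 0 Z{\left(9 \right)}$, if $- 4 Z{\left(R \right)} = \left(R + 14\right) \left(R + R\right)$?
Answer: $305$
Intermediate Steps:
$Z{\left(R \right)} = - \frac{R \left(14 + R\right)}{2}$ ($Z{\left(R \right)} = - \frac{\left(R + 14\right) \left(R + R\right)}{4} = - \frac{\left(14 + R\right) 2 R}{4} = - \frac{2 R \left(14 + R\right)}{4} = - \frac{R \left(14 + R\right)}{2}$)
$305 + 0 Z{\left(9 \right)} = 305 + 0 \left(\left(- \frac{1}{2}\right) 9 \left(14 + 9\right)\right) = 305 + 0 \left(\left(- \frac{1}{2}\right) 9 \cdot 23\right) = 305 + 0 \left(- \frac{207}{2}\right) = 305 + 0 = 305$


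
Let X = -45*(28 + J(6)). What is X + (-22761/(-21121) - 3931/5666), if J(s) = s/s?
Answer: -156125482555/119671586 ≈ -1304.6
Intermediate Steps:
J(s) = 1
X = -1305 (X = -45*(28 + 1) = -45*29 = -1305)
X + (-22761/(-21121) - 3931/5666) = -1305 + (-22761/(-21121) - 3931/5666) = -1305 + (-22761*(-1/21121) - 3931*1/5666) = -1305 + (22761/21121 - 3931/5666) = -1305 + 45937175/119671586 = -156125482555/119671586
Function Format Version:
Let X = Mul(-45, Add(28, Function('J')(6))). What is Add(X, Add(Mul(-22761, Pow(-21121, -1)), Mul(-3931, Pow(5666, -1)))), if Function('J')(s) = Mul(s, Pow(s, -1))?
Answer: Rational(-156125482555, 119671586) ≈ -1304.6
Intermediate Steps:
Function('J')(s) = 1
X = -1305 (X = Mul(-45, Add(28, 1)) = Mul(-45, 29) = -1305)
Add(X, Add(Mul(-22761, Pow(-21121, -1)), Mul(-3931, Pow(5666, -1)))) = Add(-1305, Add(Mul(-22761, Pow(-21121, -1)), Mul(-3931, Pow(5666, -1)))) = Add(-1305, Add(Mul(-22761, Rational(-1, 21121)), Mul(-3931, Rational(1, 5666)))) = Add(-1305, Add(Rational(22761, 21121), Rational(-3931, 5666))) = Add(-1305, Rational(45937175, 119671586)) = Rational(-156125482555, 119671586)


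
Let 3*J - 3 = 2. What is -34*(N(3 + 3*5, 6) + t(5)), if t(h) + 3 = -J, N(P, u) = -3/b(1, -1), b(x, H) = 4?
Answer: 1105/6 ≈ 184.17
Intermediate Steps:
J = 5/3 (J = 1 + (⅓)*2 = 1 + ⅔ = 5/3 ≈ 1.6667)
N(P, u) = -¾ (N(P, u) = -3/4 = -3*¼ = -¾)
t(h) = -14/3 (t(h) = -3 - 1*5/3 = -3 - 5/3 = -14/3)
-34*(N(3 + 3*5, 6) + t(5)) = -34*(-¾ - 14/3) = -34*(-65/12) = 1105/6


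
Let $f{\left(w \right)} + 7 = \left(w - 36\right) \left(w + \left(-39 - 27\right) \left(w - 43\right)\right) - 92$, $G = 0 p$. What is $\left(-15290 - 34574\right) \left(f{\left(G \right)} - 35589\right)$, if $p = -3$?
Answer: $6874051584$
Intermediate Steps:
$G = 0$ ($G = 0 \left(-3\right) = 0$)
$f{\left(w \right)} = -99 + \left(-36 + w\right) \left(2838 - 65 w\right)$ ($f{\left(w \right)} = -7 + \left(\left(w - 36\right) \left(w + \left(-39 - 27\right) \left(w - 43\right)\right) - 92\right) = -7 + \left(\left(-36 + w\right) \left(w - 66 \left(-43 + w\right)\right) - 92\right) = -7 + \left(\left(-36 + w\right) \left(w - \left(-2838 + 66 w\right)\right) - 92\right) = -7 + \left(\left(-36 + w\right) \left(2838 - 65 w\right) - 92\right) = -7 + \left(-92 + \left(-36 + w\right) \left(2838 - 65 w\right)\right) = -99 + \left(-36 + w\right) \left(2838 - 65 w\right)$)
$\left(-15290 - 34574\right) \left(f{\left(G \right)} - 35589\right) = \left(-15290 - 34574\right) \left(\left(-102267 - 65 \cdot 0^{2} + 5178 \cdot 0\right) - 35589\right) = - 49864 \left(\left(-102267 - 0 + 0\right) - 35589\right) = - 49864 \left(\left(-102267 + 0 + 0\right) - 35589\right) = - 49864 \left(-102267 - 35589\right) = \left(-49864\right) \left(-137856\right) = 6874051584$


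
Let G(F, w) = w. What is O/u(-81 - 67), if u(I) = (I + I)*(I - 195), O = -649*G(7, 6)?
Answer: -1947/50764 ≈ -0.038354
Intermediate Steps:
O = -3894 (O = -649*6 = -3894)
u(I) = 2*I*(-195 + I) (u(I) = (2*I)*(-195 + I) = 2*I*(-195 + I))
O/u(-81 - 67) = -3894*1/(2*(-195 + (-81 - 67))*(-81 - 67)) = -3894*(-1/(296*(-195 - 148))) = -3894/(2*(-148)*(-343)) = -3894/101528 = -3894*1/101528 = -1947/50764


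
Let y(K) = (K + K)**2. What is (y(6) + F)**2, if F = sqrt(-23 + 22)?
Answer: (144 + I)**2 ≈ 20735.0 + 288.0*I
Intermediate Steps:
y(K) = 4*K**2 (y(K) = (2*K)**2 = 4*K**2)
F = I (F = sqrt(-1) = I ≈ 1.0*I)
(y(6) + F)**2 = (4*6**2 + I)**2 = (4*36 + I)**2 = (144 + I)**2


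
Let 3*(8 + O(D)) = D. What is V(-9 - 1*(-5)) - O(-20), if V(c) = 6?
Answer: 62/3 ≈ 20.667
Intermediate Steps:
O(D) = -8 + D/3
V(-9 - 1*(-5)) - O(-20) = 6 - (-8 + (⅓)*(-20)) = 6 - (-8 - 20/3) = 6 - 1*(-44/3) = 6 + 44/3 = 62/3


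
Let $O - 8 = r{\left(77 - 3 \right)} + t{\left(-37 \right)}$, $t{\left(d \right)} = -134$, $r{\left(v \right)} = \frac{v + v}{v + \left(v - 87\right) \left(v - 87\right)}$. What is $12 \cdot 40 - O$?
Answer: $\frac{147110}{243} \approx 605.39$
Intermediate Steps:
$r{\left(v \right)} = \frac{2 v}{v + \left(-87 + v\right)^{2}}$ ($r{\left(v \right)} = \frac{2 v}{v + \left(-87 + v\right) \left(-87 + v\right)} = \frac{2 v}{v + \left(-87 + v\right)^{2}}$)
$O = - \frac{30470}{243}$ ($O = 8 - \left(134 - \frac{2 \left(77 - 3\right)}{\left(77 - 3\right) + \left(-87 + \left(77 - 3\right)\right)^{2}}\right) = 8 - \left(134 - \frac{148}{74 + \left(-87 + 74\right)^{2}}\right) = 8 - \left(134 - \frac{148}{74 + \left(-13\right)^{2}}\right) = 8 - \left(134 - \frac{148}{74 + 169}\right) = 8 - \left(134 - \frac{148}{243}\right) = 8 + \left(\frac{148}{243} - 134\right) = 8 - \frac{32414}{243} = - \frac{30470}{243} \approx -125.39$)
$12 \cdot 40 - O = 12 \cdot 40 - - \frac{30470}{243} = 480 + \frac{30470}{243} = \frac{147110}{243}$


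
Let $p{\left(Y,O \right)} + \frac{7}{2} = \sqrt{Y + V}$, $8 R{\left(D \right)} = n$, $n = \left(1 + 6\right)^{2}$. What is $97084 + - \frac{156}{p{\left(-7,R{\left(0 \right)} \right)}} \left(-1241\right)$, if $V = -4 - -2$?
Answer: $\frac{325988}{5} - \frac{136656 i}{5} \approx 65198.0 - 27331.0 i$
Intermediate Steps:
$V = -2$ ($V = -4 + 2 = -2$)
$n = 49$ ($n = 7^{2} = 49$)
$R{\left(D \right)} = \frac{49}{8}$ ($R{\left(D \right)} = \frac{1}{8} \cdot 49 = \frac{49}{8}$)
$p{\left(Y,O \right)} = - \frac{7}{2} + \sqrt{-2 + Y}$ ($p{\left(Y,O \right)} = - \frac{7}{2} + \sqrt{Y - 2} = - \frac{7}{2} + \sqrt{-2 + Y}$)
$97084 + - \frac{156}{p{\left(-7,R{\left(0 \right)} \right)}} \left(-1241\right) = 97084 + - \frac{156}{- \frac{7}{2} + \sqrt{-2 - 7}} \left(-1241\right) = 97084 + - \frac{156}{- \frac{7}{2} + \sqrt{-9}} \left(-1241\right) = 97084 + - \frac{156}{- \frac{7}{2} + 3 i} \left(-1241\right) = 97084 + - 156 \frac{4 \left(- \frac{7}{2} - 3 i\right)}{85} \left(-1241\right) = 97084 + - \frac{624 \left(- \frac{7}{2} - 3 i\right)}{85} \left(-1241\right) = 97084 + \frac{45552 \left(- \frac{7}{2} - 3 i\right)}{5}$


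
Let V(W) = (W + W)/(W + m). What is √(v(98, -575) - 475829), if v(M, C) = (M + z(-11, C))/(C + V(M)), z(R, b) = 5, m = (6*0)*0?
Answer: 2*I*√39057129690/573 ≈ 689.8*I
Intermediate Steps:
m = 0 (m = 0*0 = 0)
V(W) = 2 (V(W) = (W + W)/(W + 0) = (2*W)/W = 2)
v(M, C) = (5 + M)/(2 + C) (v(M, C) = (M + 5)/(C + 2) = (5 + M)/(2 + C))
√(v(98, -575) - 475829) = √((5 + 98)/(2 - 575) - 475829) = √(103/(-573) - 475829) = √(-1/573*103 - 475829) = √(-103/573 - 475829) = √(-272650120/573) = 2*I*√39057129690/573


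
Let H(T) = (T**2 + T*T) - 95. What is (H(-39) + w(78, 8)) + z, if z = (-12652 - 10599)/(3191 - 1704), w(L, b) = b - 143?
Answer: 4158193/1487 ≈ 2796.4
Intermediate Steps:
w(L, b) = -143 + b
z = -23251/1487 ≈ -15.636
H(T) = -95 + 2*T**2 (H(T) = (T**2 + T**2) - 95 = 2*T**2 - 95 = -95 + 2*T**2)
(H(-39) + w(78, 8)) + z = ((-95 + 2*(-39)**2) + (-143 + 8)) - 23251/1487 = ((-95 + 2*1521) - 135) - 23251/1487 = ((-95 + 3042) - 135) - 23251/1487 = (2947 - 135) - 23251/1487 = 2812 - 23251/1487 = 4158193/1487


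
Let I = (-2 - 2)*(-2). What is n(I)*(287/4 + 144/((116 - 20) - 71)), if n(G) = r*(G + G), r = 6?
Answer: 186024/25 ≈ 7441.0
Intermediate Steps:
I = 8 (I = -4*(-2) = 8)
n(G) = 12*G (n(G) = 6*(G + G) = 6*(2*G) = 12*G)
n(I)*(287/4 + 144/((116 - 20) - 71)) = (12*8)*(287/4 + 144/((116 - 20) - 71)) = 96*(287*(¼) + 144/(96 - 71)) = 96*(287/4 + 144/25) = 96*(7751/100) = 186024/25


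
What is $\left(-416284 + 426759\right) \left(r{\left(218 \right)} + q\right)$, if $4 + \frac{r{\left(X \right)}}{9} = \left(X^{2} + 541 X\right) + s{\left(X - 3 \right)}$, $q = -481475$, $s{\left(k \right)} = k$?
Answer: $10575371450$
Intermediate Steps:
$r{\left(X \right)} = -63 + 9 X^{2} + 4878 X$ ($r{\left(X \right)} = -36 + 9 \left(\left(X^{2} + 541 X\right) + \left(X - 3\right)\right) = -36 + 9 \left(\left(X^{2} + 541 X\right) + \left(-3 + X\right)\right) = -36 + 9 \left(-3 + X^{2} + 542 X\right) = -36 + \left(-27 + 9 X^{2} + 4878 X\right) = -63 + 9 X^{2} + 4878 X$)
$\left(-416284 + 426759\right) \left(r{\left(218 \right)} + q\right) = \left(-416284 + 426759\right) \left(\left(-63 + 9 \cdot 218^{2} + 4878 \cdot 218\right) - 481475\right) = 10475 \left(\left(-63 + 9 \cdot 47524 + 1063404\right) - 481475\right) = 10475 \left(\left(-63 + 427716 + 1063404\right) - 481475\right) = 10475 \left(1491057 - 481475\right) = 10475 \cdot 1009582 = 10575371450$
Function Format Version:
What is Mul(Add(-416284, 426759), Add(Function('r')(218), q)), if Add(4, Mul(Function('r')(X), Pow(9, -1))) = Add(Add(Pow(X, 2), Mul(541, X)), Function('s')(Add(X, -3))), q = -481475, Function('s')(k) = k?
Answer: 10575371450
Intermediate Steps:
Function('r')(X) = Add(-63, Mul(9, Pow(X, 2)), Mul(4878, X)) (Function('r')(X) = Add(-36, Mul(9, Add(Add(Pow(X, 2), Mul(541, X)), Add(X, -3)))) = Add(-36, Mul(9, Add(Add(Pow(X, 2), Mul(541, X)), Add(-3, X)))) = Add(-36, Mul(9, Add(-3, Pow(X, 2), Mul(542, X)))) = Add(-36, Add(-27, Mul(9, Pow(X, 2)), Mul(4878, X))) = Add(-63, Mul(9, Pow(X, 2)), Mul(4878, X)))
Mul(Add(-416284, 426759), Add(Function('r')(218), q)) = Mul(Add(-416284, 426759), Add(Add(-63, Mul(9, Pow(218, 2)), Mul(4878, 218)), -481475)) = Mul(10475, Add(Add(-63, Mul(9, 47524), 1063404), -481475)) = Mul(10475, Add(Add(-63, 427716, 1063404), -481475)) = Mul(10475, Add(1491057, -481475)) = Mul(10475, 1009582) = 10575371450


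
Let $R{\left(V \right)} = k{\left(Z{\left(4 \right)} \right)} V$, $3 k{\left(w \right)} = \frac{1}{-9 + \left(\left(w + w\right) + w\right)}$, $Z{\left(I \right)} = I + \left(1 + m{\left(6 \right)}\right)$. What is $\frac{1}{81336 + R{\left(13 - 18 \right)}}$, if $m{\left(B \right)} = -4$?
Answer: $\frac{18}{1464053} \approx 1.2295 \cdot 10^{-5}$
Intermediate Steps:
$Z{\left(I \right)} = -3 + I$ ($Z{\left(I \right)} = I + \left(1 - 4\right) = I - 3 = -3 + I$)
$k{\left(w \right)} = \frac{1}{3 \left(-9 + 3 w\right)}$ ($k{\left(w \right)} = \frac{1}{3 \left(-9 + \left(\left(w + w\right) + w\right)\right)} = \frac{1}{3 \left(-9 + \left(2 w + w\right)\right)} = \frac{1}{3 \left(-9 + 3 w\right)}$)
$R{\left(V \right)} = - \frac{V}{18}$ ($R{\left(V \right)} = \frac{1}{9 \left(-3 + \left(-3 + 4\right)\right)} V = \frac{1}{9 \left(-3 + 1\right)} V = \frac{1}{9 \left(-2\right)} V = \frac{1}{9} \left(- \frac{1}{2}\right) V = - \frac{V}{18}$)
$\frac{1}{81336 + R{\left(13 - 18 \right)}} = \frac{1}{81336 - \frac{13 - 18}{18}} = \frac{1}{81336 - - \frac{5}{18}} = \frac{1}{81336 + \frac{5}{18}} = \frac{1}{\frac{1464053}{18}} = \frac{18}{1464053}$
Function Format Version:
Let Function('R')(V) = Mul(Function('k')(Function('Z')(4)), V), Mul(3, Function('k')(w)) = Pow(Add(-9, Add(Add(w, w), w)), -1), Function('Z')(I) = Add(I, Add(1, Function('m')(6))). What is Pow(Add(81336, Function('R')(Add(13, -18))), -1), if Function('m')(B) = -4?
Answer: Rational(18, 1464053) ≈ 1.2295e-5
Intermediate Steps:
Function('Z')(I) = Add(-3, I) (Function('Z')(I) = Add(I, Add(1, -4)) = Add(I, -3) = Add(-3, I))
Function('k')(w) = Mul(Rational(1, 3), Pow(Add(-9, Mul(3, w)), -1)) (Function('k')(w) = Mul(Rational(1, 3), Pow(Add(-9, Add(Add(w, w), w)), -1)) = Mul(Rational(1, 3), Pow(Add(-9, Add(Mul(2, w), w)), -1)) = Mul(Rational(1, 3), Pow(Add(-9, Mul(3, w)), -1)))
Function('R')(V) = Mul(Rational(-1, 18), V) (Function('R')(V) = Mul(Mul(Rational(1, 9), Pow(Add(-3, Add(-3, 4)), -1)), V) = Mul(Mul(Rational(1, 9), Pow(Add(-3, 1), -1)), V) = Mul(Mul(Rational(1, 9), Pow(-2, -1)), V) = Mul(Mul(Rational(1, 9), Rational(-1, 2)), V) = Mul(Rational(-1, 18), V))
Pow(Add(81336, Function('R')(Add(13, -18))), -1) = Pow(Add(81336, Mul(Rational(-1, 18), Add(13, -18))), -1) = Pow(Add(81336, Mul(Rational(-1, 18), -5)), -1) = Pow(Add(81336, Rational(5, 18)), -1) = Pow(Rational(1464053, 18), -1) = Rational(18, 1464053)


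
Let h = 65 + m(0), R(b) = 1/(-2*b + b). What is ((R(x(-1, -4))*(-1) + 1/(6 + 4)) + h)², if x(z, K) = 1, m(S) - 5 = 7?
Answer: 609961/100 ≈ 6099.6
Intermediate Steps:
m(S) = 12 (m(S) = 5 + 7 = 12)
R(b) = -1/b (R(b) = 1/(-b) = -1/b)
h = 77 (h = 65 + 12 = 77)
((R(x(-1, -4))*(-1) + 1/(6 + 4)) + h)² = ((-1/1*(-1) + 1/(6 + 4)) + 77)² = ((-1*1*(-1) + 1/10) + 77)² = ((-1*(-1) + ⅒) + 77)² = ((1 + ⅒) + 77)² = (11/10 + 77)² = (781/10)² = 609961/100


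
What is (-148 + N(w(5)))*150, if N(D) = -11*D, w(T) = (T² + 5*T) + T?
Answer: -112950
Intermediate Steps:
w(T) = T² + 6*T
(-148 + N(w(5)))*150 = (-148 - 55*(6 + 5))*150 = (-148 - 55*11)*150 = (-148 - 11*55)*150 = (-148 - 605)*150 = -753*150 = -112950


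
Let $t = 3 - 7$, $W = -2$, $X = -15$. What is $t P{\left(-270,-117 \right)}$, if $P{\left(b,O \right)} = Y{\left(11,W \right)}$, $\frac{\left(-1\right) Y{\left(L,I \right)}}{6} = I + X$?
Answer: $-408$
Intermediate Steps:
$Y{\left(L,I \right)} = 90 - 6 I$ ($Y{\left(L,I \right)} = - 6 \left(I - 15\right) = - 6 \left(-15 + I\right) = 90 - 6 I$)
$P{\left(b,O \right)} = 102$ ($P{\left(b,O \right)} = 90 - -12 = 90 + 12 = 102$)
$t = -4$ ($t = 3 - 7 = -4$)
$t P{\left(-270,-117 \right)} = \left(-4\right) 102 = -408$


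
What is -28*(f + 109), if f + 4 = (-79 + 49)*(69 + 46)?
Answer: 93660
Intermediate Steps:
f = -3454 (f = -4 + (-79 + 49)*(69 + 46) = -4 - 30*115 = -4 - 3450 = -3454)
-28*(f + 109) = -28*(-3454 + 109) = -28*(-3345) = 93660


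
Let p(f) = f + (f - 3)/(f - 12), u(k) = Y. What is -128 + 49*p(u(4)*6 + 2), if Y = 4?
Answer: 2453/2 ≈ 1226.5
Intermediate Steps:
u(k) = 4
p(f) = f + (-3 + f)/(-12 + f)
-128 + 49*p(u(4)*6 + 2) = -128 + 49*((-3 + (4*6 + 2)² - 11*(4*6 + 2))/(-12 + (4*6 + 2))) = -128 + 49*((-3 + (24 + 2)² - 11*(24 + 2))/(-12 + (24 + 2))) = -128 + 49*((-3 + 26² - 11*26)/(-12 + 26)) = -128 + 49*((-3 + 676 - 286)/14) = -128 + 49*((1/14)*387) = -128 + 49*(387/14) = -128 + 2709/2 = 2453/2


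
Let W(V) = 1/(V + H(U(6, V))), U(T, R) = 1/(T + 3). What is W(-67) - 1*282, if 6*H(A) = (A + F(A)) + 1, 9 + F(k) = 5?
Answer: -513831/1822 ≈ -282.01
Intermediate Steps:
F(k) = -4 (F(k) = -9 + 5 = -4)
U(T, R) = 1/(3 + T)
H(A) = -1/2 + A/6 (H(A) = ((A - 4) + 1)/6 = ((-4 + A) + 1)/6 = (-3 + A)/6 = -1/2 + A/6)
W(V) = 1/(-13/27 + V) (W(V) = 1/(V + (-1/2 + 1/(6*(3 + 6)))) = 1/(V + (-1/2 + (1/6)/9)) = 1/(V + (-1/2 + (1/6)*(1/9))) = 1/(V + (-1/2 + 1/54)) = 1/(V - 13/27) = 1/(-13/27 + V))
W(-67) - 1*282 = 27/(-13 + 27*(-67)) - 1*282 = 27/(-13 - 1809) - 282 = 27/(-1822) - 282 = 27*(-1/1822) - 282 = -27/1822 - 282 = -513831/1822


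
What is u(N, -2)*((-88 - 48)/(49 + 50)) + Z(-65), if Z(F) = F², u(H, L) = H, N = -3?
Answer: 139561/33 ≈ 4229.1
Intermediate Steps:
u(N, -2)*((-88 - 48)/(49 + 50)) + Z(-65) = -3*(-88 - 48)/(49 + 50) + (-65)² = -(-408)/99 + 4225 = -3*(-136/99) + 4225 = 136/33 + 4225 = 139561/33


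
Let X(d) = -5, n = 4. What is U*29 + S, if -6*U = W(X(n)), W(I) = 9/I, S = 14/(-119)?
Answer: 1459/170 ≈ 8.5824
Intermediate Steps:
S = -2/17 (S = 14*(-1/119) = -2/17 ≈ -0.11765)
U = 3/10 (U = -3/(2*(-5)) = -3*(-1)/(2*5) = -1/6*(-9/5) = 3/10 ≈ 0.30000)
U*29 + S = (3/10)*29 - 2/17 = 87/10 - 2/17 = 1459/170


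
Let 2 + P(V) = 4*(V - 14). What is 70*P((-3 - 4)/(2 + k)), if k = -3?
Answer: -2100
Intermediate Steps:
P(V) = -58 + 4*V (P(V) = -2 + 4*(V - 14) = -2 + 4*(-14 + V) = -2 + (-56 + 4*V) = -58 + 4*V)
70*P((-3 - 4)/(2 + k)) = 70*(-58 + 4*((-3 - 4)/(2 - 3))) = 70*(-58 + 4*(-7/(-1))) = 70*(-58 + 4*(-7*(-1))) = 70*(-58 + 4*7) = 70*(-58 + 28) = 70*(-30) = -2100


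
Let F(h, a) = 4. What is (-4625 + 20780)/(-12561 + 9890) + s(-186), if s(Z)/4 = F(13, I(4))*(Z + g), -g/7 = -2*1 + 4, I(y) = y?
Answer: -8563355/2671 ≈ -3206.0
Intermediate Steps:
g = -14 (g = -7*(-2*1 + 4) = -7*(-2 + 4) = -7*2 = -14)
s(Z) = -224 + 16*Z (s(Z) = 4*(4*(Z - 14)) = 4*(4*(-14 + Z)) = 4*(-56 + 4*Z) = -224 + 16*Z)
(-4625 + 20780)/(-12561 + 9890) + s(-186) = (-4625 + 20780)/(-12561 + 9890) + (-224 + 16*(-186)) = 16155/(-2671) + (-224 - 2976) = 16155*(-1/2671) - 3200 = -16155/2671 - 3200 = -8563355/2671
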